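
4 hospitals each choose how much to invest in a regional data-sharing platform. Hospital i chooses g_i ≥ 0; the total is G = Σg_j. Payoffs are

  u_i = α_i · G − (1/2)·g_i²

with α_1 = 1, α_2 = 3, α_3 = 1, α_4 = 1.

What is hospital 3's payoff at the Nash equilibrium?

5.5

Hospital i's FOC: ∂u_i/∂g_i = α_i − g_i = 0, so g_i* = α_i.
NE contributions = (1, 3, 1, 1); G = 6.
u_3 = α_3·G − ½·(g_3)² = 1·6 − ½·1² = 5.5.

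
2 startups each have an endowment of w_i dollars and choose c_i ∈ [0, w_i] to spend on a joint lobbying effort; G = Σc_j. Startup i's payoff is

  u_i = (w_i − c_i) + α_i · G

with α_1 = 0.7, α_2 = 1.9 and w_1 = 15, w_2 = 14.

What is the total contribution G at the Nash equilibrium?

∂u_i/∂c_i = α_i − 1, so startup i contributes w_i if α_i > 1, else 0.
α_i > 1 for i ∈ {2}; NE contributions (0, 14), G = 14.

14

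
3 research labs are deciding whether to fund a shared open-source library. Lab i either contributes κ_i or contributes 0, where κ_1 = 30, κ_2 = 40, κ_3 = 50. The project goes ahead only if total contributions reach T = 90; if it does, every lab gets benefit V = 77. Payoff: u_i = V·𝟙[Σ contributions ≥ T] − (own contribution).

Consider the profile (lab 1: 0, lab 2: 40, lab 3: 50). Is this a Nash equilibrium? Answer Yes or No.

Total = 90 ≥ 90: provided.
Lab 1 (pledges 0, payoff 77): pledging 30 → total 120, payoff 47. No gain.
Lab 2 (pledges 40, payoff 37): dropping to 0 → total 50, payoff 0. No gain.
Lab 3 (pledges 50, payoff 27): dropping to 0 → total 40, payoff 0. No gain.

Yes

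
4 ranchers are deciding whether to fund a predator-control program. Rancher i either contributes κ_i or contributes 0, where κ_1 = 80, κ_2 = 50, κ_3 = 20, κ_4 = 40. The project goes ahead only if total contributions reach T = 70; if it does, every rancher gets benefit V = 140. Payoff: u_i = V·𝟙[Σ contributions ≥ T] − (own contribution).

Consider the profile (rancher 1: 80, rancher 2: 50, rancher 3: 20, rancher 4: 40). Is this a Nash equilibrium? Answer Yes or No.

No

Total = 190 ≥ 70: provided.
Rancher 1 (pledges 80, payoff 60): dropping to 0 → total 110, payoff 140. Profitable deviation.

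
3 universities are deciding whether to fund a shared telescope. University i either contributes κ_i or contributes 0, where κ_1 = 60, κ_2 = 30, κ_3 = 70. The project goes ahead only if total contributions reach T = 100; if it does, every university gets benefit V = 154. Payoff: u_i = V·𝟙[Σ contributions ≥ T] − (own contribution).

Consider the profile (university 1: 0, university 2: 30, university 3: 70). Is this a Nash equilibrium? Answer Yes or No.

Total = 100 ≥ 100: provided.
University 1 (pledges 0, payoff 154): pledging 60 → total 160, payoff 94. No gain.
University 2 (pledges 30, payoff 124): dropping to 0 → total 70, payoff 0. No gain.
University 3 (pledges 70, payoff 84): dropping to 0 → total 30, payoff 0. No gain.

Yes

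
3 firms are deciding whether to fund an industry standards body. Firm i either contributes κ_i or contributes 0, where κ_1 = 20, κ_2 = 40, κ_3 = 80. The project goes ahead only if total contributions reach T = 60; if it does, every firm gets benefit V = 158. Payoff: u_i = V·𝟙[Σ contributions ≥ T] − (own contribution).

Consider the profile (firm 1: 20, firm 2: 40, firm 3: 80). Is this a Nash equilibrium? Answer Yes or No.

No

Total = 140 ≥ 60: provided.
Firm 1 (pledges 20, payoff 138): dropping to 0 → total 120, payoff 158. Profitable deviation.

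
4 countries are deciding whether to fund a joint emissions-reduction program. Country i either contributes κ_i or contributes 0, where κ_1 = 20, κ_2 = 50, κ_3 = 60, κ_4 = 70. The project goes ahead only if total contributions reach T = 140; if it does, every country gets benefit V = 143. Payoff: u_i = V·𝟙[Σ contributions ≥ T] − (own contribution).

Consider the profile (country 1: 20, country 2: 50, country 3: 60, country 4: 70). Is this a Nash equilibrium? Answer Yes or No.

Total = 200 ≥ 140: provided.
Country 1 (pledges 20, payoff 123): dropping to 0 → total 180, payoff 143. Profitable deviation.

No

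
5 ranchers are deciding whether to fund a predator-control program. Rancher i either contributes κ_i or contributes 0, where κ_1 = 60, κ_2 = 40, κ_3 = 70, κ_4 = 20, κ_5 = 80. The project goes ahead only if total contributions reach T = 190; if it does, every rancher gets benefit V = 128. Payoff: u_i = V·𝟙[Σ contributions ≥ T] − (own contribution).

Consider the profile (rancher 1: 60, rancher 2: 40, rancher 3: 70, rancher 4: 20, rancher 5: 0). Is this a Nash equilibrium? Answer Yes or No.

Total = 190 ≥ 190: provided.
Rancher 1 (pledges 60, payoff 68): dropping to 0 → total 130, payoff 0. No gain.
Rancher 2 (pledges 40, payoff 88): dropping to 0 → total 150, payoff 0. No gain.
Rancher 3 (pledges 70, payoff 58): dropping to 0 → total 120, payoff 0. No gain.
Rancher 4 (pledges 20, payoff 108): dropping to 0 → total 170, payoff 0. No gain.
Rancher 5 (pledges 0, payoff 128): pledging 80 → total 270, payoff 48. No gain.

Yes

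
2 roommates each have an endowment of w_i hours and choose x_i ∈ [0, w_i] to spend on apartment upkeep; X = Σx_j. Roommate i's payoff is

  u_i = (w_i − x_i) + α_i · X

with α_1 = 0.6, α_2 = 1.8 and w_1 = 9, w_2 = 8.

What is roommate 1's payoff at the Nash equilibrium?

∂u_i/∂x_i = α_i − 1, so roommate i contributes w_i if α_i > 1, else 0.
α_i > 1 for i ∈ {2}; NE contributions (0, 8), X = 8.
u_1 = (9 − 0) + 0.6·8 = 13.8.

13.8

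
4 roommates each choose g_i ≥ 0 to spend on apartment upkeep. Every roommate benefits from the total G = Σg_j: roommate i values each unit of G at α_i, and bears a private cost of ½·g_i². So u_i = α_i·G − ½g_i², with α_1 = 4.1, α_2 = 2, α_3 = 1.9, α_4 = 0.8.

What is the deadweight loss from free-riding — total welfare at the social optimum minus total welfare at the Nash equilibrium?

89.97

Roommate i's FOC: ∂u_i/∂g_i = α_i − g_i = 0, so g_i* = α_i.
NE contributions = (4.1, 2, 1.9, 0.8); G = 8.8.
W^NE = (Σα)·G − ½Σα_i² = 8.8² − ½·25.06 = 64.91.
Planner sets g_i = Σα_j = 8.8 for every i, so G^SO = 4·8.8 = 35.2.
W^SO = (Σα)·G^SO − ½·4·(Σα)² = (4/2)·8.8² = 154.88.
Deadweight loss = W^SO − W^NE = 89.97.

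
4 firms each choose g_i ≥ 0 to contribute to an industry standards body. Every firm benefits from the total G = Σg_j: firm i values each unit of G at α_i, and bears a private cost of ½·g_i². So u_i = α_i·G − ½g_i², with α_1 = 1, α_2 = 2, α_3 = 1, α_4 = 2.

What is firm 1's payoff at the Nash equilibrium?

5.5

Firm i's FOC: ∂u_i/∂g_i = α_i − g_i = 0, so g_i* = α_i.
NE contributions = (1, 2, 1, 2); G = 6.
u_1 = α_1·G − ½·(g_1)² = 1·6 − ½·1² = 5.5.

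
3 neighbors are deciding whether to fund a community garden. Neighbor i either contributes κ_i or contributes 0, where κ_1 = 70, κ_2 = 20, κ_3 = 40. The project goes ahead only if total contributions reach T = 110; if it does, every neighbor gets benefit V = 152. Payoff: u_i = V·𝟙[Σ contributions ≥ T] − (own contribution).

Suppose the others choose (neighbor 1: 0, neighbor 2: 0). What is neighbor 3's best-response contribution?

0

Others' total = 0. Even contributing 40 gives 40 < 110: no benefit either way.
Best response: 0.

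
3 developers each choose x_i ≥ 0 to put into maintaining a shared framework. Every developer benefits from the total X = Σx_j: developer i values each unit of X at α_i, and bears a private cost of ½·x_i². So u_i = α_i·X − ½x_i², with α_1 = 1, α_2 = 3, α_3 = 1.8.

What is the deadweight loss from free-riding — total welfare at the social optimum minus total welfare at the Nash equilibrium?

Developer i's FOC: ∂u_i/∂x_i = α_i − x_i = 0, so x_i* = α_i.
NE contributions = (1, 3, 1.8); X = 5.8.
W^NE = (Σα)·X − ½Σα_i² = 5.8² − ½·13.24 = 27.02.
Planner sets x_i = Σα_j = 5.8 for every i, so X^SO = 3·5.8 = 17.4.
W^SO = (Σα)·X^SO − ½·3·(Σα)² = (3/2)·5.8² = 50.46.
Deadweight loss = W^SO − W^NE = 23.44.

23.44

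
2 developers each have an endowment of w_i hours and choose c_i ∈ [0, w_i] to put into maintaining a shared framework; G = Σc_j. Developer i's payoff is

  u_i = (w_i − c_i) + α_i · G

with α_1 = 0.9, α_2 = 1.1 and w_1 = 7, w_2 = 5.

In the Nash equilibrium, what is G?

∂u_i/∂c_i = α_i − 1, so developer i contributes w_i if α_i > 1, else 0.
α_i > 1 for i ∈ {2}; NE contributions (0, 5), G = 5.

5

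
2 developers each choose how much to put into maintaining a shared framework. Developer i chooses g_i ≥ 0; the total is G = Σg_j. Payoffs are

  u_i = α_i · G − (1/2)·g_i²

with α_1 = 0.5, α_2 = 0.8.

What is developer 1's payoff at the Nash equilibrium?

0.525

Developer i's FOC: ∂u_i/∂g_i = α_i − g_i = 0, so g_i* = α_i.
NE contributions = (0.5, 0.8); G = 1.3.
u_1 = α_1·G − ½·(g_1)² = 0.5·1.3 − ½·0.5² = 0.525.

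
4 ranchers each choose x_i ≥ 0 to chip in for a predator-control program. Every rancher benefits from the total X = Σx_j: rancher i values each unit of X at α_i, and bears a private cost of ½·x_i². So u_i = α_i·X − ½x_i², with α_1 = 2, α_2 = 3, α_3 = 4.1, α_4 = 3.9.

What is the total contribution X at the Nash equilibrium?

Rancher i's FOC: ∂u_i/∂x_i = α_i − x_i = 0, so x_i* = α_i.
NE contributions = (2, 3, 4.1, 3.9); X = 13.

13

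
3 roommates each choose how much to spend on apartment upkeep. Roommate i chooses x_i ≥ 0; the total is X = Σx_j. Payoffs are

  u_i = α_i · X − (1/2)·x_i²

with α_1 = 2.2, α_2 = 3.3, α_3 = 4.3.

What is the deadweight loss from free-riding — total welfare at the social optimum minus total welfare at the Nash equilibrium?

65.13

Roommate i's FOC: ∂u_i/∂x_i = α_i − x_i = 0, so x_i* = α_i.
NE contributions = (2.2, 3.3, 4.3); X = 9.8.
W^NE = (Σα)·X − ½Σα_i² = 9.8² − ½·34.22 = 78.93.
Planner sets x_i = Σα_j = 9.8 for every i, so X^SO = 3·9.8 = 29.4.
W^SO = (Σα)·X^SO − ½·3·(Σα)² = (3/2)·9.8² = 144.06.
Deadweight loss = W^SO − W^NE = 65.13.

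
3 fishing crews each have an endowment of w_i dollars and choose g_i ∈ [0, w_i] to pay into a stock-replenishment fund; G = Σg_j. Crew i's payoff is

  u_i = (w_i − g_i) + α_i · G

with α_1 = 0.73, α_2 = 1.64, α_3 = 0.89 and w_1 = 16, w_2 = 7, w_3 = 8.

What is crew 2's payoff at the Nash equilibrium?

∂u_i/∂g_i = α_i − 1, so crew i contributes w_i if α_i > 1, else 0.
α_i > 1 for i ∈ {2}; NE contributions (0, 7, 0), G = 7.
u_2 = (7 − 7) + 1.64·7 = 11.48.

11.48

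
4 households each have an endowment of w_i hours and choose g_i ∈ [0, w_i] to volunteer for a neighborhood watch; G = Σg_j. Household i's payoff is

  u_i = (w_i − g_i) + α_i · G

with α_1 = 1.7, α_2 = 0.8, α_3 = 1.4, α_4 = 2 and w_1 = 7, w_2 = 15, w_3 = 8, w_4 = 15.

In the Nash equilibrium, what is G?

30

∂u_i/∂g_i = α_i − 1, so household i contributes w_i if α_i > 1, else 0.
α_i > 1 for i ∈ {1, 3, 4}; NE contributions (7, 0, 8, 15), G = 30.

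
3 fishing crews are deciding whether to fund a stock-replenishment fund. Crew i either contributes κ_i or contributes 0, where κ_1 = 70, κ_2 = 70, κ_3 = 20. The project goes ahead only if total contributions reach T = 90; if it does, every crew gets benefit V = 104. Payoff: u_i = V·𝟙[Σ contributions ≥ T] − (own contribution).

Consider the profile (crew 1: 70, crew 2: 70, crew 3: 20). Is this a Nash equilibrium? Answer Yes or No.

Total = 160 ≥ 90: provided.
Crew 1 (pledges 70, payoff 34): dropping to 0 → total 90, payoff 104. Profitable deviation.

No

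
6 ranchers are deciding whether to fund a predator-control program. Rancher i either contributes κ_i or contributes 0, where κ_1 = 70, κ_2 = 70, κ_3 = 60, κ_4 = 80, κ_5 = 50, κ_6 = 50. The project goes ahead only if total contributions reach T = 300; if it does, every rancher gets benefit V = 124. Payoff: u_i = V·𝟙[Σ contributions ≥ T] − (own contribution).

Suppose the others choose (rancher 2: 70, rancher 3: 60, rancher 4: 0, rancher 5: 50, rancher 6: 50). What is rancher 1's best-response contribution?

70

Others' total = 230. Contributing 70 brings total to 300 ≥ 300: gain V − κ_1 = 54.
Best response: 70.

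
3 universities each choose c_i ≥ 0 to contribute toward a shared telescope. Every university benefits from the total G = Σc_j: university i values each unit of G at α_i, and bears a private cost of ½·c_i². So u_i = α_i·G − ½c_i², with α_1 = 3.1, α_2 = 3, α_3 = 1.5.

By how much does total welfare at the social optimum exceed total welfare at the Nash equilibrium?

University i's FOC: ∂u_i/∂c_i = α_i − c_i = 0, so c_i* = α_i.
NE contributions = (3.1, 3, 1.5); G = 7.6.
W^NE = (Σα)·G − ½Σα_i² = 7.6² − ½·20.86 = 47.33.
Planner sets c_i = Σα_j = 7.6 for every i, so G^SO = 3·7.6 = 22.8.
W^SO = (Σα)·G^SO − ½·3·(Σα)² = (3/2)·7.6² = 86.64.
Deadweight loss = W^SO − W^NE = 39.31.

39.31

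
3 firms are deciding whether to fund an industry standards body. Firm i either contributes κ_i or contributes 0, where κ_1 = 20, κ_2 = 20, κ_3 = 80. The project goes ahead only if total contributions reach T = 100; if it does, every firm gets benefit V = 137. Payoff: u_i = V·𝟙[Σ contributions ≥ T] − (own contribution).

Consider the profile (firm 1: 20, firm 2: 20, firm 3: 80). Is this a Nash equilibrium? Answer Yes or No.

No

Total = 120 ≥ 100: provided.
Firm 1 (pledges 20, payoff 117): dropping to 0 → total 100, payoff 137. Profitable deviation.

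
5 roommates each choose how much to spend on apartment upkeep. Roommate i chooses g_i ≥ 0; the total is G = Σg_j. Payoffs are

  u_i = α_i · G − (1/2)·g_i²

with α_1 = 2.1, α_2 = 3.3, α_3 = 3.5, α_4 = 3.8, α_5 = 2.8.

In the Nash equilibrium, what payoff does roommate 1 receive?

30.345

Roommate i's FOC: ∂u_i/∂g_i = α_i − g_i = 0, so g_i* = α_i.
NE contributions = (2.1, 3.3, 3.5, 3.8, 2.8); G = 15.5.
u_1 = α_1·G − ½·(g_1)² = 2.1·15.5 − ½·2.1² = 30.345.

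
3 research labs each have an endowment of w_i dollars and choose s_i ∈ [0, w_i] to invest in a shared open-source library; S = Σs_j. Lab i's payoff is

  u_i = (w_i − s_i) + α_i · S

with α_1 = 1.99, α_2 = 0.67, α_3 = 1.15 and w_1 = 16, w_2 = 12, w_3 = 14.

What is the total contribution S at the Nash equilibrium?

∂u_i/∂s_i = α_i − 1, so lab i contributes w_i if α_i > 1, else 0.
α_i > 1 for i ∈ {1, 3}; NE contributions (16, 0, 14), S = 30.

30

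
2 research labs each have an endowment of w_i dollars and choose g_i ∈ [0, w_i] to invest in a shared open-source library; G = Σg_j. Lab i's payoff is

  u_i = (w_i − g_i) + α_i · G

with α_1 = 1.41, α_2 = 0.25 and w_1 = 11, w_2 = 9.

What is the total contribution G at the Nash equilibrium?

11

∂u_i/∂g_i = α_i − 1, so lab i contributes w_i if α_i > 1, else 0.
α_i > 1 for i ∈ {1}; NE contributions (11, 0), G = 11.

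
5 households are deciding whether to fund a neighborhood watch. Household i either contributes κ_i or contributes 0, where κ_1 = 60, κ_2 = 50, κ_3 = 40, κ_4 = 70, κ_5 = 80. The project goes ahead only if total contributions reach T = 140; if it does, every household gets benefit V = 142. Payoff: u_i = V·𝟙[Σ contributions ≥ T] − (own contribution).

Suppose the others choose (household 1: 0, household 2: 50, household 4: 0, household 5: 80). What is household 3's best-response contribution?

40

Others' total = 130. Contributing 40 brings total to 170 ≥ 140: gain V − κ_3 = 102.
Best response: 40.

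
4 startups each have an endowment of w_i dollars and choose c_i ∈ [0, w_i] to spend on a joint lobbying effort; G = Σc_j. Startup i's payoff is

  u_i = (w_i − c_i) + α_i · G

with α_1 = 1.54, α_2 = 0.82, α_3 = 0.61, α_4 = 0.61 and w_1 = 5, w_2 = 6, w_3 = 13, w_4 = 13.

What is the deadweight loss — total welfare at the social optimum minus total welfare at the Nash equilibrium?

82.56

∂u_i/∂c_i = α_i − 1, so startup i contributes w_i if α_i > 1, else 0.
α_i > 1 for i ∈ {1}; NE contributions (5, 0, 0, 0), G = 5.
W^NE = Σw_i − G^NE + (Σα_i)·G^NE = 37 + 2.58·5 = 49.9.
Planner: ∂(Σu_j)/∂c_i = Σα_j − 1 = 2.58 > 0, so everyone contributes w_i; G^SO = 37, W^SO = 37 + 2.58·37 = 132.46.
Deadweight loss = 82.56.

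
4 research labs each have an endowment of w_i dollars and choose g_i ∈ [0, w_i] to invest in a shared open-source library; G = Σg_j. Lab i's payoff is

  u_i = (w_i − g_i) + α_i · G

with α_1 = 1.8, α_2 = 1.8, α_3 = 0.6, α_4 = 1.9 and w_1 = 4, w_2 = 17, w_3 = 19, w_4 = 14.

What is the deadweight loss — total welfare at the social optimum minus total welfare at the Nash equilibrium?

96.9

∂u_i/∂g_i = α_i − 1, so lab i contributes w_i if α_i > 1, else 0.
α_i > 1 for i ∈ {1, 2, 4}; NE contributions (4, 17, 0, 14), G = 35.
W^NE = Σw_i − G^NE + (Σα_i)·G^NE = 54 + 5.1·35 = 232.5.
Planner: ∂(Σu_j)/∂g_i = Σα_j − 1 = 5.1 > 0, so everyone contributes w_i; G^SO = 54, W^SO = 54 + 5.1·54 = 329.4.
Deadweight loss = 96.9.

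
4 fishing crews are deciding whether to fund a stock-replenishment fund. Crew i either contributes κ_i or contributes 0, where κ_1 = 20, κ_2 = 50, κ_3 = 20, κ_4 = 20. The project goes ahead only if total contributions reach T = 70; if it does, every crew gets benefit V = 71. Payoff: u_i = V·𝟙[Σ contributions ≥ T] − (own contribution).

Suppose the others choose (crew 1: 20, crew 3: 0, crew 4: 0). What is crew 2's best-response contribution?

50

Others' total = 20. Contributing 50 brings total to 70 ≥ 70: gain V − κ_2 = 21.
Best response: 50.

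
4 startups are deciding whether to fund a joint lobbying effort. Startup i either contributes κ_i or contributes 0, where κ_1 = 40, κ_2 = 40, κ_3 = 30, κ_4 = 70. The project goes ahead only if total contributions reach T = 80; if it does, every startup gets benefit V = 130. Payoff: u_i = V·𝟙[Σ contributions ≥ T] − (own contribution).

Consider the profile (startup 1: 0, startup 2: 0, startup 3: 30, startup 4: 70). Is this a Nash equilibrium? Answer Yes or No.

Total = 100 ≥ 80: provided.
Startup 1 (pledges 0, payoff 130): pledging 40 → total 140, payoff 90. No gain.
Startup 2 (pledges 0, payoff 130): pledging 40 → total 140, payoff 90. No gain.
Startup 3 (pledges 30, payoff 100): dropping to 0 → total 70, payoff 0. No gain.
Startup 4 (pledges 70, payoff 60): dropping to 0 → total 30, payoff 0. No gain.

Yes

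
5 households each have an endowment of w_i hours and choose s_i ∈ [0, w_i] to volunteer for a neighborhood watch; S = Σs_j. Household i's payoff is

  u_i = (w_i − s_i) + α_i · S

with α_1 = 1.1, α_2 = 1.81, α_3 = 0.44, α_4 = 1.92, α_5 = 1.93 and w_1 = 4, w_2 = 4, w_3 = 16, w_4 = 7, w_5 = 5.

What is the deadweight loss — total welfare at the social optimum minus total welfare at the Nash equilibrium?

∂u_i/∂s_i = α_i − 1, so household i contributes w_i if α_i > 1, else 0.
α_i > 1 for i ∈ {1, 2, 4, 5}; NE contributions (4, 4, 0, 7, 5), S = 20.
W^NE = Σw_i − S^NE + (Σα_i)·S^NE = 36 + 6.2·20 = 160.
Planner: ∂(Σu_j)/∂s_i = Σα_j − 1 = 6.2 > 0, so everyone contributes w_i; S^SO = 36, W^SO = 36 + 6.2·36 = 259.2.
Deadweight loss = 99.2.

99.2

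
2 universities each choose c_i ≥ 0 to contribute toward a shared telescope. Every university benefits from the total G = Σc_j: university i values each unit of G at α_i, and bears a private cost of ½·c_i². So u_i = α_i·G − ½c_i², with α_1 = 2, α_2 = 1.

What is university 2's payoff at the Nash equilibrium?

2.5

University i's FOC: ∂u_i/∂c_i = α_i − c_i = 0, so c_i* = α_i.
NE contributions = (2, 1); G = 3.
u_2 = α_2·G − ½·(c_2)² = 1·3 − ½·1² = 2.5.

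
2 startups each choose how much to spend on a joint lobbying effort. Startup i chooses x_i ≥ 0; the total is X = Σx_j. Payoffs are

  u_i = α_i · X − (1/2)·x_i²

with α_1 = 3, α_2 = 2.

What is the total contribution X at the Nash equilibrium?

Startup i's FOC: ∂u_i/∂x_i = α_i − x_i = 0, so x_i* = α_i.
NE contributions = (3, 2); X = 5.

5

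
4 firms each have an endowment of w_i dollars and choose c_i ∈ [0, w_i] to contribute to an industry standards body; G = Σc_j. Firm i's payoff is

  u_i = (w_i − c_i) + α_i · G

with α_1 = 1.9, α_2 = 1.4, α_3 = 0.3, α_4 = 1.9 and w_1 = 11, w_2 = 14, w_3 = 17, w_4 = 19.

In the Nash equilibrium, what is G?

44

∂u_i/∂c_i = α_i − 1, so firm i contributes w_i if α_i > 1, else 0.
α_i > 1 for i ∈ {1, 2, 4}; NE contributions (11, 14, 0, 19), G = 44.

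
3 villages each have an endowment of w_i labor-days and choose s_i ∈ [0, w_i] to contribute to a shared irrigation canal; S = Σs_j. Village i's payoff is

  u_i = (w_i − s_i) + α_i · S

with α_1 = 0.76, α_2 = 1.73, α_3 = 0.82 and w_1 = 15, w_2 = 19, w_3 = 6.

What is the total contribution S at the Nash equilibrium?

∂u_i/∂s_i = α_i − 1, so village i contributes w_i if α_i > 1, else 0.
α_i > 1 for i ∈ {2}; NE contributions (0, 19, 0), S = 19.

19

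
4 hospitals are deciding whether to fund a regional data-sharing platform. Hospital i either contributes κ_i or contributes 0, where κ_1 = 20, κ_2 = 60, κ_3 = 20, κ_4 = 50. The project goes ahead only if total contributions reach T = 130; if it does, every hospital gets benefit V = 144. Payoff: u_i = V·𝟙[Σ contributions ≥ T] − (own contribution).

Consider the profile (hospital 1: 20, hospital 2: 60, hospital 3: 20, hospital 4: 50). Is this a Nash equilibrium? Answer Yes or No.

Total = 150 ≥ 130: provided.
Hospital 1 (pledges 20, payoff 124): dropping to 0 → total 130, payoff 144. Profitable deviation.

No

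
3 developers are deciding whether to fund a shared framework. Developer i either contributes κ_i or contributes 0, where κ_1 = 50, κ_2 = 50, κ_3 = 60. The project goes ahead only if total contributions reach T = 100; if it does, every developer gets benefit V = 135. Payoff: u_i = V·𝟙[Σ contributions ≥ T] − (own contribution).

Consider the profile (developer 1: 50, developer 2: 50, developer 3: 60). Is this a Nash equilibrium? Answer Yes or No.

No

Total = 160 ≥ 100: provided.
Developer 1 (pledges 50, payoff 85): dropping to 0 → total 110, payoff 135. Profitable deviation.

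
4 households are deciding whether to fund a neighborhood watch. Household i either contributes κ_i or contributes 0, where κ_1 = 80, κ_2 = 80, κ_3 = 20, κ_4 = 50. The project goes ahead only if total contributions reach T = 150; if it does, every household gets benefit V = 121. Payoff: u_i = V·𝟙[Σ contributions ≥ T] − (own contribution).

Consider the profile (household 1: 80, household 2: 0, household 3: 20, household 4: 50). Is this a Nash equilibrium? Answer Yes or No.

Total = 150 ≥ 150: provided.
Household 1 (pledges 80, payoff 41): dropping to 0 → total 70, payoff 0. No gain.
Household 2 (pledges 0, payoff 121): pledging 80 → total 230, payoff 41. No gain.
Household 3 (pledges 20, payoff 101): dropping to 0 → total 130, payoff 0. No gain.
Household 4 (pledges 50, payoff 71): dropping to 0 → total 100, payoff 0. No gain.

Yes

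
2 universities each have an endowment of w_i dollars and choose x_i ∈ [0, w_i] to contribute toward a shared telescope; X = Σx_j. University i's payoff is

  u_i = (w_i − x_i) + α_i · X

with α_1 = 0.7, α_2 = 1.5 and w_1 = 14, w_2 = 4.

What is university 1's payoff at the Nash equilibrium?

16.8

∂u_i/∂x_i = α_i − 1, so university i contributes w_i if α_i > 1, else 0.
α_i > 1 for i ∈ {2}; NE contributions (0, 4), X = 4.
u_1 = (14 − 0) + 0.7·4 = 16.8.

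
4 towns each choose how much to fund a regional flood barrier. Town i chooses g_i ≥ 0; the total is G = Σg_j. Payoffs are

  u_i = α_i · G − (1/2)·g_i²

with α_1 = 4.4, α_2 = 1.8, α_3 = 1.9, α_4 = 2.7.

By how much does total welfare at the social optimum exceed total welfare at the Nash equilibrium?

Town i's FOC: ∂u_i/∂g_i = α_i − g_i = 0, so g_i* = α_i.
NE contributions = (4.4, 1.8, 1.9, 2.7); G = 10.8.
W^NE = (Σα)·G − ½Σα_i² = 10.8² − ½·33.5 = 99.89.
Planner sets g_i = Σα_j = 10.8 for every i, so G^SO = 4·10.8 = 43.2.
W^SO = (Σα)·G^SO − ½·4·(Σα)² = (4/2)·10.8² = 233.28.
Deadweight loss = W^SO − W^NE = 133.39.

133.39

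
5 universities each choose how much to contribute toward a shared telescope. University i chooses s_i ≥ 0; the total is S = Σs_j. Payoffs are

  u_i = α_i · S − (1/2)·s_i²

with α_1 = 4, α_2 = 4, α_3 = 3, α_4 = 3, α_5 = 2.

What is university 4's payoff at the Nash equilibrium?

University i's FOC: ∂u_i/∂s_i = α_i − s_i = 0, so s_i* = α_i.
NE contributions = (4, 4, 3, 3, 2); S = 16.
u_4 = α_4·S − ½·(s_4)² = 3·16 − ½·3² = 43.5.

43.5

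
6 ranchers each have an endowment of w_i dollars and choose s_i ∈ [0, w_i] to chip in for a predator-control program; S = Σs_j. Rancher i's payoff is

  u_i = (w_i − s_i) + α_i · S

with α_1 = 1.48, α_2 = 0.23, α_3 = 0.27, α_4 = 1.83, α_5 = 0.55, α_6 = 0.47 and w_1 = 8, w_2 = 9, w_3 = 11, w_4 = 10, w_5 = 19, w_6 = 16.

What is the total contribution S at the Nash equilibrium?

∂u_i/∂s_i = α_i − 1, so rancher i contributes w_i if α_i > 1, else 0.
α_i > 1 for i ∈ {1, 4}; NE contributions (8, 0, 0, 10, 0, 0), S = 18.

18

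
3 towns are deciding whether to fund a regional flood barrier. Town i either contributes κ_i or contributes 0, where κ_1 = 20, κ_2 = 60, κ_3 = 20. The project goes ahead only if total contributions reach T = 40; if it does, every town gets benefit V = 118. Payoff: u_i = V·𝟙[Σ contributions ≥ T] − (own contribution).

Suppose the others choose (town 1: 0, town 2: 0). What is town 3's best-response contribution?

0

Others' total = 0. Even contributing 20 gives 20 < 40: no benefit either way.
Best response: 0.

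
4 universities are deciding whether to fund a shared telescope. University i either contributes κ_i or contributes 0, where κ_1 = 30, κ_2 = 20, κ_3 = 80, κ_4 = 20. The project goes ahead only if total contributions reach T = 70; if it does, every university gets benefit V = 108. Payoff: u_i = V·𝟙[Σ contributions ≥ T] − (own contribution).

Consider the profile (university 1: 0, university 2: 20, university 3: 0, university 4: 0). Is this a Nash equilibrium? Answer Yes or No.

Total = 20 < 70: not provided.
University 1 (pledges 0, payoff 0): pledging 30 → total 50, payoff -30. No gain.
University 2 (pledges 20, payoff -20): dropping to 0 → total 0, payoff 0. Profitable deviation.

No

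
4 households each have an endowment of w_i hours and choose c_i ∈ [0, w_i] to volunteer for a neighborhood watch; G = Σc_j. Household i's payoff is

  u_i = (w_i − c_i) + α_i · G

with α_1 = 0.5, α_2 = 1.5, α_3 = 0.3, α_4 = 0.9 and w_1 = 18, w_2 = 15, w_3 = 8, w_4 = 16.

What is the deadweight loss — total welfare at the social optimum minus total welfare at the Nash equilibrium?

∂u_i/∂c_i = α_i − 1, so household i contributes w_i if α_i > 1, else 0.
α_i > 1 for i ∈ {2}; NE contributions (0, 15, 0, 0), G = 15.
W^NE = Σw_i − G^NE + (Σα_i)·G^NE = 57 + 2.2·15 = 90.
Planner: ∂(Σu_j)/∂c_i = Σα_j − 1 = 2.2 > 0, so everyone contributes w_i; G^SO = 57, W^SO = 57 + 2.2·57 = 182.4.
Deadweight loss = 92.4.

92.4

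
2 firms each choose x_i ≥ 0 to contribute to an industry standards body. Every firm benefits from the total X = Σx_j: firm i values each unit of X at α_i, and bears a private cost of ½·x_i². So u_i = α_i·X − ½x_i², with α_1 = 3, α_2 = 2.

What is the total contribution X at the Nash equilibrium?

5

Firm i's FOC: ∂u_i/∂x_i = α_i − x_i = 0, so x_i* = α_i.
NE contributions = (3, 2); X = 5.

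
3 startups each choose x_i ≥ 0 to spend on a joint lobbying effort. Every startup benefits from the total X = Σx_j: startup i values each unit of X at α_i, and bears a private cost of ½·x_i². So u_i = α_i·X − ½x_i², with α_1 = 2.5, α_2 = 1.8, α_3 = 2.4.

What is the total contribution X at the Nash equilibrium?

6.7

Startup i's FOC: ∂u_i/∂x_i = α_i − x_i = 0, so x_i* = α_i.
NE contributions = (2.5, 1.8, 2.4); X = 6.7.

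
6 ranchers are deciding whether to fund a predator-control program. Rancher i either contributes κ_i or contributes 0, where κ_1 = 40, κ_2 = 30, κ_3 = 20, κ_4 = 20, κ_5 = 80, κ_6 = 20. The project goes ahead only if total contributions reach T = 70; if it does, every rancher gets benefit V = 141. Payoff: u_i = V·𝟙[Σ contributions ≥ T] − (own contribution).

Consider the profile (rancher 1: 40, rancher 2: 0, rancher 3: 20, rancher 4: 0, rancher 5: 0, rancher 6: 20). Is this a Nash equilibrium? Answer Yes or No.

Total = 80 ≥ 70: provided.
Rancher 1 (pledges 40, payoff 101): dropping to 0 → total 40, payoff 0. No gain.
Rancher 2 (pledges 0, payoff 141): pledging 30 → total 110, payoff 111. No gain.
Rancher 3 (pledges 20, payoff 121): dropping to 0 → total 60, payoff 0. No gain.
Rancher 4 (pledges 0, payoff 141): pledging 20 → total 100, payoff 121. No gain.
Rancher 5 (pledges 0, payoff 141): pledging 80 → total 160, payoff 61. No gain.
Rancher 6 (pledges 20, payoff 121): dropping to 0 → total 60, payoff 0. No gain.

Yes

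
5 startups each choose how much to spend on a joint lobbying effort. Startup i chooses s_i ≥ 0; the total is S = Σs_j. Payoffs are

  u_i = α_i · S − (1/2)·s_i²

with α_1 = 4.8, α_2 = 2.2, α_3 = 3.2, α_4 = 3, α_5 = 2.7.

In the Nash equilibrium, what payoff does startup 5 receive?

39.285

Startup i's FOC: ∂u_i/∂s_i = α_i − s_i = 0, so s_i* = α_i.
NE contributions = (4.8, 2.2, 3.2, 3, 2.7); S = 15.9.
u_5 = α_5·S − ½·(s_5)² = 2.7·15.9 − ½·2.7² = 39.285.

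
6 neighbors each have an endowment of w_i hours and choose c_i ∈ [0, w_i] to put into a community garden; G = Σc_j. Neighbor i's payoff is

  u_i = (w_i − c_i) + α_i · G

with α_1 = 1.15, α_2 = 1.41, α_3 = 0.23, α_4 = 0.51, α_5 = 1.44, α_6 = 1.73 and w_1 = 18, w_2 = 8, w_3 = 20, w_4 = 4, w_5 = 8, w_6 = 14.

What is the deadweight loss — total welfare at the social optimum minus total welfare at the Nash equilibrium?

131.28

∂u_i/∂c_i = α_i − 1, so neighbor i contributes w_i if α_i > 1, else 0.
α_i > 1 for i ∈ {1, 2, 5, 6}; NE contributions (18, 8, 0, 0, 8, 14), G = 48.
W^NE = Σw_i − G^NE + (Σα_i)·G^NE = 72 + 5.47·48 = 334.56.
Planner: ∂(Σu_j)/∂c_i = Σα_j − 1 = 5.47 > 0, so everyone contributes w_i; G^SO = 72, W^SO = 72 + 5.47·72 = 465.84.
Deadweight loss = 131.28.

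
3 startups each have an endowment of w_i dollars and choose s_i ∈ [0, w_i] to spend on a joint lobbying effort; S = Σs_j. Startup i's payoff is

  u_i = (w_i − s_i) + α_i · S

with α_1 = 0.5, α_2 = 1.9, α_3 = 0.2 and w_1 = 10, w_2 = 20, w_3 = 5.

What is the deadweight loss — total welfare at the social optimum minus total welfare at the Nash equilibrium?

24

∂u_i/∂s_i = α_i − 1, so startup i contributes w_i if α_i > 1, else 0.
α_i > 1 for i ∈ {2}; NE contributions (0, 20, 0), S = 20.
W^NE = Σw_i − S^NE + (Σα_i)·S^NE = 35 + 1.6·20 = 67.
Planner: ∂(Σu_j)/∂s_i = Σα_j − 1 = 1.6 > 0, so everyone contributes w_i; S^SO = 35, W^SO = 35 + 1.6·35 = 91.
Deadweight loss = 24.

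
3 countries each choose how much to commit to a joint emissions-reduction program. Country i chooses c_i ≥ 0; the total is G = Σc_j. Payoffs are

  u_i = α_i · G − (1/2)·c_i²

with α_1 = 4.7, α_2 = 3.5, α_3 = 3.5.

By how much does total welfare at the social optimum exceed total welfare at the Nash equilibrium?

Country i's FOC: ∂u_i/∂c_i = α_i − c_i = 0, so c_i* = α_i.
NE contributions = (4.7, 3.5, 3.5); G = 11.7.
W^NE = (Σα)·G − ½Σα_i² = 11.7² − ½·46.59 = 113.595.
Planner sets c_i = Σα_j = 11.7 for every i, so G^SO = 3·11.7 = 35.1.
W^SO = (Σα)·G^SO − ½·3·(Σα)² = (3/2)·11.7² = 205.335.
Deadweight loss = W^SO − W^NE = 91.74.

91.74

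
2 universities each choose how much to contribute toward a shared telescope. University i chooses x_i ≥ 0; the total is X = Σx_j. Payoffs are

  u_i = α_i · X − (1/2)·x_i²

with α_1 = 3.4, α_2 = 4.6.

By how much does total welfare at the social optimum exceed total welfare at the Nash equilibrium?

16.36

University i's FOC: ∂u_i/∂x_i = α_i − x_i = 0, so x_i* = α_i.
NE contributions = (3.4, 4.6); X = 8.
W^NE = (Σα)·X − ½Σα_i² = 8² − ½·32.72 = 47.64.
Planner sets x_i = Σα_j = 8 for every i, so X^SO = 2·8 = 16.
W^SO = (Σα)·X^SO − ½·2·(Σα)² = (2/2)·8² = 64.
Deadweight loss = W^SO − W^NE = 16.36.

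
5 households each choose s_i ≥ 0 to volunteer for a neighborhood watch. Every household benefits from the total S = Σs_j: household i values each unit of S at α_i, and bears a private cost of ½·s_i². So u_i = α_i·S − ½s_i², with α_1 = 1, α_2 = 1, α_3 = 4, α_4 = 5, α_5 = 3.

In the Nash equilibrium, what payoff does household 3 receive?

Household i's FOC: ∂u_i/∂s_i = α_i − s_i = 0, so s_i* = α_i.
NE contributions = (1, 1, 4, 5, 3); S = 14.
u_3 = α_3·S − ½·(s_3)² = 4·14 − ½·4² = 48.

48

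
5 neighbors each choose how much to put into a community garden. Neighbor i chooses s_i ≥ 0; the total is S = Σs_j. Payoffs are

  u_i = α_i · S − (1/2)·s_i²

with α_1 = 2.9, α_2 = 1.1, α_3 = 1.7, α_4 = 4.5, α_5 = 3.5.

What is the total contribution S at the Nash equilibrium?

Neighbor i's FOC: ∂u_i/∂s_i = α_i − s_i = 0, so s_i* = α_i.
NE contributions = (2.9, 1.1, 1.7, 4.5, 3.5); S = 13.7.

13.7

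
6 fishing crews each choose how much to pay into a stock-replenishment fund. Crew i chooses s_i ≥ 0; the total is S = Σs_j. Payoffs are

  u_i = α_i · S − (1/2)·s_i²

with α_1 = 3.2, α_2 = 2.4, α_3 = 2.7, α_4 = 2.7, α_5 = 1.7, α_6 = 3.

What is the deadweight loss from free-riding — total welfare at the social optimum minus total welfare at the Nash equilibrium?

Crew i's FOC: ∂u_i/∂s_i = α_i − s_i = 0, so s_i* = α_i.
NE contributions = (3.2, 2.4, 2.7, 2.7, 1.7, 3); S = 15.7.
W^NE = (Σα)·S − ½Σα_i² = 15.7² − ½·42.47 = 225.255.
Planner sets s_i = Σα_j = 15.7 for every i, so S^SO = 6·15.7 = 94.2.
W^SO = (Σα)·S^SO − ½·6·(Σα)² = (6/2)·15.7² = 739.47.
Deadweight loss = W^SO − W^NE = 514.215.

514.215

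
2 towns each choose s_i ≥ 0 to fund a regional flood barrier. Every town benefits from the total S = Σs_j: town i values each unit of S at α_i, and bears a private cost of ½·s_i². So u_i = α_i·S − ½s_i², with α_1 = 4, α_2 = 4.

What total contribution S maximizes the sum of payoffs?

Planner FOC: ∂(Σu_j)/∂s_i = (Σα_j) − s_i = 0, so s_i^SO = Σα_j = 8 for every i; S^SO = 16.

16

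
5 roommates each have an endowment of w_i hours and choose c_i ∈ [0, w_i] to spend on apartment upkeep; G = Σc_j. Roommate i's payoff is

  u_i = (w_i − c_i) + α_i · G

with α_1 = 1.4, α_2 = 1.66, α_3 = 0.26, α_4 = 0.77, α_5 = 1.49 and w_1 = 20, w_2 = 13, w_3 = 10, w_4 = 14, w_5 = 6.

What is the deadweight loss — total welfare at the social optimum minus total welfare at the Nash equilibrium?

109.92

∂u_i/∂c_i = α_i − 1, so roommate i contributes w_i if α_i > 1, else 0.
α_i > 1 for i ∈ {1, 2, 5}; NE contributions (20, 13, 0, 0, 6), G = 39.
W^NE = Σw_i − G^NE + (Σα_i)·G^NE = 63 + 4.58·39 = 241.62.
Planner: ∂(Σu_j)/∂c_i = Σα_j − 1 = 4.58 > 0, so everyone contributes w_i; G^SO = 63, W^SO = 63 + 4.58·63 = 351.54.
Deadweight loss = 109.92.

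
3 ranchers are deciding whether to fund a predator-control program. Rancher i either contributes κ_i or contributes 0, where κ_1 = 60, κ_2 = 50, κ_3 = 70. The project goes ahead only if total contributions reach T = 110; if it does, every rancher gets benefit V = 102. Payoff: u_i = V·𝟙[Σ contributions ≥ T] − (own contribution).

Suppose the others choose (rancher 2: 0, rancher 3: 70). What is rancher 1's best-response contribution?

60

Others' total = 70. Contributing 60 brings total to 130 ≥ 110: gain V − κ_1 = 42.
Best response: 60.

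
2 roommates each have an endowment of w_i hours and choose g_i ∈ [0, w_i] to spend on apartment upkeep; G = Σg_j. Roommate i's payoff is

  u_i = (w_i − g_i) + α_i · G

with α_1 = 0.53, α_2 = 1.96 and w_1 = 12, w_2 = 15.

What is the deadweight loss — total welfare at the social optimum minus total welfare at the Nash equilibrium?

∂u_i/∂g_i = α_i − 1, so roommate i contributes w_i if α_i > 1, else 0.
α_i > 1 for i ∈ {2}; NE contributions (0, 15), G = 15.
W^NE = Σw_i − G^NE + (Σα_i)·G^NE = 27 + 1.49·15 = 49.35.
Planner: ∂(Σu_j)/∂g_i = Σα_j − 1 = 1.49 > 0, so everyone contributes w_i; G^SO = 27, W^SO = 27 + 1.49·27 = 67.23.
Deadweight loss = 17.88.

17.88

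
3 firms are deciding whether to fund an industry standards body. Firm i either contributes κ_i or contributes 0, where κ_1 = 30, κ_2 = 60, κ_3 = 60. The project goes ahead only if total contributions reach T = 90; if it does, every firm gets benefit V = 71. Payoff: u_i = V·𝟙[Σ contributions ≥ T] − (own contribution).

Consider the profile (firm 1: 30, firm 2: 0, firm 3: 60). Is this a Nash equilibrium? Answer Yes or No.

Total = 90 ≥ 90: provided.
Firm 1 (pledges 30, payoff 41): dropping to 0 → total 60, payoff 0. No gain.
Firm 2 (pledges 0, payoff 71): pledging 60 → total 150, payoff 11. No gain.
Firm 3 (pledges 60, payoff 11): dropping to 0 → total 30, payoff 0. No gain.

Yes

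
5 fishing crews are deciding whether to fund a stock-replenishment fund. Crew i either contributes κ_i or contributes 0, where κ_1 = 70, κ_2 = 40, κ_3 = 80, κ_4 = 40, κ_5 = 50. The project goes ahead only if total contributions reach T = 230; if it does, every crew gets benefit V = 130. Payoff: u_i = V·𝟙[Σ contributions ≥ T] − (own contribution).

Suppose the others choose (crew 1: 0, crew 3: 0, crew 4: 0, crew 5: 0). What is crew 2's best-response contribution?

0

Others' total = 0. Even contributing 40 gives 40 < 230: no benefit either way.
Best response: 0.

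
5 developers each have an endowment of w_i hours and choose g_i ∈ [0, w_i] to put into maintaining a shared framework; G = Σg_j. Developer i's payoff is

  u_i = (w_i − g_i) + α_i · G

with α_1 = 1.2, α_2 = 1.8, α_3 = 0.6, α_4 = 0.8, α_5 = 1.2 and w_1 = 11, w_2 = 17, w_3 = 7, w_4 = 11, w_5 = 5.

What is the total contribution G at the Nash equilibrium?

33

∂u_i/∂g_i = α_i − 1, so developer i contributes w_i if α_i > 1, else 0.
α_i > 1 for i ∈ {1, 2, 5}; NE contributions (11, 17, 0, 0, 5), G = 33.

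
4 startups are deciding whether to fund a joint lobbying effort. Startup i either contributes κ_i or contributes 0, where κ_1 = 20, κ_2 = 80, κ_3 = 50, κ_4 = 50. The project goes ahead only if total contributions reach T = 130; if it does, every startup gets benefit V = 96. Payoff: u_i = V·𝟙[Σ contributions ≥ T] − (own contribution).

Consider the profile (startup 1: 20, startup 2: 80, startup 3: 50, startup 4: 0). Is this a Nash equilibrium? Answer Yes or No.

Total = 150 ≥ 130: provided.
Startup 1 (pledges 20, payoff 76): dropping to 0 → total 130, payoff 96. Profitable deviation.

No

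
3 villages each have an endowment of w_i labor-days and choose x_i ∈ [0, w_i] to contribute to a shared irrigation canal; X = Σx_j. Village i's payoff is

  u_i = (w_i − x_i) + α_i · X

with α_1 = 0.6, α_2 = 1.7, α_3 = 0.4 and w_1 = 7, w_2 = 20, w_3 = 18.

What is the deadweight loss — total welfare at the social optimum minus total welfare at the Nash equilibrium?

∂u_i/∂x_i = α_i − 1, so village i contributes w_i if α_i > 1, else 0.
α_i > 1 for i ∈ {2}; NE contributions (0, 20, 0), X = 20.
W^NE = Σw_i − X^NE + (Σα_i)·X^NE = 45 + 1.7·20 = 79.
Planner: ∂(Σu_j)/∂x_i = Σα_j − 1 = 1.7 > 0, so everyone contributes w_i; X^SO = 45, W^SO = 45 + 1.7·45 = 121.5.
Deadweight loss = 42.5.

42.5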